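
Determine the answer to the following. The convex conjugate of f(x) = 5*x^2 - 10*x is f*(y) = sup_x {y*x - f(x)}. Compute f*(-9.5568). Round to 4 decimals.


f*(y) = sup_x {y*x - a*x^2 - b*x} = sup_x {(y-b)*x - a*x^2}
FOC: (y - b) - 2a*x = 0 => x* = (y - b)/(2a)
x* = (-9.5568 + 10)/(2*5) = 0.0443
f*(-9.5568) = (y-b)^2/(4a) = (-9.5568 + 10)^2/(4*5)
= 0.1964/20 = 0.0098


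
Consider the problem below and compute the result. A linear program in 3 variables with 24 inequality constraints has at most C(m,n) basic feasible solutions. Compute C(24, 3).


Each vertex corresponds to some choice of n active constraints out of m, so the number of vertices is at most C(m, n) = m! / (n!(m-n)!).
m = 24, n = 3
Numerator: 24 * 23 * 22
Denominator: 3! = 6
C(24, 3) = 2024


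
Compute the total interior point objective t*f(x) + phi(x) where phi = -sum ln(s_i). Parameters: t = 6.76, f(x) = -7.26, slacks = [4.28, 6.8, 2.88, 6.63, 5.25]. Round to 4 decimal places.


Step 1: Compute log-barrier.
ln values: [1.454, 1.9169, 1.0578, 1.8916, 1.6582]
phi = -(1.454 + 1.9169 + 1.0578 + 1.8916 + 1.6582) = -7.9785
Step 2: Compute augmented objective.
t*f(x) = 6.76*-7.26 = -49.0776
Total = -49.0776 - 7.9785 = -57.0561


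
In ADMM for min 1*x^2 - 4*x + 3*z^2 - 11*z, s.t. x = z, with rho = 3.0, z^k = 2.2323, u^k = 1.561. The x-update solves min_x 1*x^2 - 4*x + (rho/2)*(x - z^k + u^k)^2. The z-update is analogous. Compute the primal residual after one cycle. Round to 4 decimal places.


ADMM iteration with rho = 3.0, z^k = 2.2323, u^k = 1.561
Step 1: x-update.
Minimize 1*x^2 - 4*x + (3.0/2)*(x - 2.2323 + 1.561)^2
FOC: (2*1 + 3.0)*x = 4 + 3.0*(2.2323 - 1.561)
x^{k+1} = 1.2028
Step 2: z-update.
Minimize 3*z^2 - 11*z + (3.0/2)*(1.2028 - z + 1.561)^2
FOC: (2*3 + 3.0)*z = 11 + 3.0*(1.2028 + 1.561)
z^{k+1} = 2.1435
Step 3: u-update.
u^{k+1} = 1.561 + 1.2028 - 2.1435 = 0.6203
Step 4: Primal residual = |1.2028 - 2.1435| = 0.9407


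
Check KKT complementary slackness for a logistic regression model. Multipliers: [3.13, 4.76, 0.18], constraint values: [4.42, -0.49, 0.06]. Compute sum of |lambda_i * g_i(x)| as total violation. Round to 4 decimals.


KKT complementary slackness check:
lambda_1 * g_1 = 3.13 * 4.42 = 13.8346
lambda_2 * g_2 = 4.76 * -0.49 = -2.3324
lambda_3 * g_3 = 0.18 * 0.06 = 0.0108
Total violation = 13.8346 + 2.3324 + 0.0108 = 16.1778


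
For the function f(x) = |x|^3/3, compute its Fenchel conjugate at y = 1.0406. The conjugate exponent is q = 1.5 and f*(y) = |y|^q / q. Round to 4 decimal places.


The conjugate exponent q satisfies 1/p + 1/q = 1.
p = 3, so q = 3/(3 - 1) = 1.5
|y|^q = 1.0406^1.5 = 1.0615
f*(1.0406) = 1.0615 / 1.5 = 0.7077


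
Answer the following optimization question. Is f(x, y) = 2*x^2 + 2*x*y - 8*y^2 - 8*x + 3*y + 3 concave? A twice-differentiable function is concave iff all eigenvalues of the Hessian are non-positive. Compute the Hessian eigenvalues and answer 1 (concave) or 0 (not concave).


The Hessian of f(x,y) = 2*x^2 + 2*x*y - 8*y^2 - 8*x + 3*y + 3 is:
H = [[4, 2], [2, -16]]
Trace = 4 - 16 = -12
Determinant = 4*-16 - (2)^2 = -68
Discriminant = (-12)^2 - 4*-68 = 416.0
Eigenvalues: lambda_1 = -16.198, lambda_2 = 4.198
The function is not concave.

0


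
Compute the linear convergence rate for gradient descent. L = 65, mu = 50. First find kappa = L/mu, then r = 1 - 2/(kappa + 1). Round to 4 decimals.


Step 1: Compute the condition number.
kappa = L/mu = 65/50 = 1.3
Step 2: Compute the convergence rate.
r = 1 - 2/(kappa + 1) = 1 - 2*mu/(L + mu) = (L - mu)/(L + mu) = 15/115 = 0.1304


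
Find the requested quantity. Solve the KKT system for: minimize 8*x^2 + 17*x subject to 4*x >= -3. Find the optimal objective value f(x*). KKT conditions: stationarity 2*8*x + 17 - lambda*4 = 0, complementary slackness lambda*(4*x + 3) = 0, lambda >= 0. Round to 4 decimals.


Step 1: Try lambda = 0 (constraint inactive).
x_unc = -17/(2*8) = -1.0625
Check: 4*-1.0625 = -4.25 < -3 -- violated!
Step 2: Constraint must be active: 4*x = -3
x* = -3/4 = -0.75
lambda = (2*8*(-0.75) + 17)/4 = 1.25
Step 3: Compute optimal value.
f(x*) = 8*(-0.75)^2 + 17*(-0.75) = -8.25


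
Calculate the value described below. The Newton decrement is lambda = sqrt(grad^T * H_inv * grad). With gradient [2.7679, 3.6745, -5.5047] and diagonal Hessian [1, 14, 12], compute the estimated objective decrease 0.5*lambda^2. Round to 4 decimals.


Step 1: H is diagonal, so H^(-1) * g = [2.7679, 0.2625, -0.4587].
Step 2: g^T H^(-1) g = sum_i g_i^2 / H_ii
  = (2.7679)^2/1 + (3.6745)^2/14 + (-5.5047)^2/12
  = 7.6613 + 0.9644 + 2.5251 = 11.1508
Step 3: Objective decrease = 0.5 * g^T H^(-1) g = 5.5754


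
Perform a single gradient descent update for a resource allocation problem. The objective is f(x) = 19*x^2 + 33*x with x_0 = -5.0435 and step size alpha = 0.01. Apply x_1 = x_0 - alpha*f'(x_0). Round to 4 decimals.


We compute the gradient at x_0 and apply the update.
f'(x) = 38*x + 33
f'(-5.0435) = 38*-5.0435 + 33 = -158.653
x_1 = -5.0435 - 0.01*-158.653 = -3.457


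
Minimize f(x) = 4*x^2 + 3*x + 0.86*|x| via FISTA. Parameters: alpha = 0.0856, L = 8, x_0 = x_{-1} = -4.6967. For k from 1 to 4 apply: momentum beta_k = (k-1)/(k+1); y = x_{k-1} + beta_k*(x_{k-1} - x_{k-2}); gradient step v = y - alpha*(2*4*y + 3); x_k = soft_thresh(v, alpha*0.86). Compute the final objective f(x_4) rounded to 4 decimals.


FISTA on f(x) = 4*x^2 + 3*x + 0.86*|x|
L = 8, alpha = 0.0856
Iteration 1: beta = 0.0, y = -4.6967 + 0.0*(-4.6967 + 4.6967) = -4.6967
  grad(y) = -34.5736, v = y - alpha*grad = -1.7372
  prox(v) = soft_thresh(-1.7372, 0.0736) = -1.6636
Iteration 2: beta = 0.3333, y = -1.6636 + 0.3333*(-1.6636 + 4.6967) = -0.6525
  grad(y) = -2.2204, v = y - alpha*grad = -0.4625
  prox(v) = soft_thresh(-0.4625, 0.0736) = -0.3889
Iteration 3: beta = 0.5, y = -0.3889 + 0.5*(-0.3889 + 1.6636) = 0.2485
  grad(y) = 4.9879, v = y - alpha*grad = -0.1785
  prox(v) = soft_thresh(-0.1785, 0.0736) = -0.1049
Iteration 4: beta = 0.6, y = -0.1049 + 0.6*(-0.1049 + 0.3889) = 0.0655
  grad(y) = 3.5244, v = y - alpha*grad = -0.2361
  prox(v) = soft_thresh(-0.2361, 0.0736) = -0.1625
f(x_4) = 4*(-0.1625)^2 + 3*(-0.1625) + 0.86*|-0.1625| = -0.2421


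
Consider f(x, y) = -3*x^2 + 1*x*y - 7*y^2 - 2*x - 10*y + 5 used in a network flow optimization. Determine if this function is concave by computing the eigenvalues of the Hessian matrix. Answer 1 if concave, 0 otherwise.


The Hessian of f(x,y) = -3*x^2 + 1*x*y - 7*y^2 - 2*x - 10*y + 5 is:
H = [[-6, 1], [1, -14]]
Trace = -6 - 14 = -20
Determinant = -6*-14 - (1)^2 = 83
Discriminant = (-20)^2 - 4*83 = 68.0
Eigenvalues: lambda_1 = -14.1231, lambda_2 = -5.8769
The function is concave.

1


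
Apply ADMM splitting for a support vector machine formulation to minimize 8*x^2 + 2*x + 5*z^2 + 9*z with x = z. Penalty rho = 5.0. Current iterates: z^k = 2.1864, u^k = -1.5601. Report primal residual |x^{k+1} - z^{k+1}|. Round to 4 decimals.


ADMM iteration with rho = 5.0, z^k = 2.1864, u^k = -1.5601
Step 1: x-update.
Minimize 8*x^2 + 2*x + (5.0/2)*(x - 2.1864 - 1.5601)^2
FOC: (2*8 + 5.0)*x = -2 + 5.0*(2.1864 + 1.5601)
x^{k+1} = 0.7968
Step 2: z-update.
Minimize 5*z^2 + 9*z + (5.0/2)*(0.7968 - z - 1.5601)^2
FOC: (2*5 + 5.0)*z = -9 + 5.0*(0.7968 - 1.5601)
z^{k+1} = -0.8544
Step 3: u-update.
u^{k+1} = -1.5601 + 0.7968 + 0.8544 = 0.0911
Step 4: Primal residual = |0.7968 + 0.8544| = 1.6512


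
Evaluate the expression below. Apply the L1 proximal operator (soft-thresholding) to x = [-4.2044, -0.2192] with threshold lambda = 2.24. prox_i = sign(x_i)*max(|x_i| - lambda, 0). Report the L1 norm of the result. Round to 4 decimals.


Soft-thresholding with lambda = 2.24:
prox(-4.2044) = sign(-4.2044)*max(|-4.2044| - 2.24, 0) = -1.9644
prox(-0.2192) = sign(-0.2192)*max(|-0.2192| - 2.24, 0) = 0.0
prox(x) = [-1.9644, 0.0]
||prox(x)||_1 = 1.9644 + 0.0 = 1.9644


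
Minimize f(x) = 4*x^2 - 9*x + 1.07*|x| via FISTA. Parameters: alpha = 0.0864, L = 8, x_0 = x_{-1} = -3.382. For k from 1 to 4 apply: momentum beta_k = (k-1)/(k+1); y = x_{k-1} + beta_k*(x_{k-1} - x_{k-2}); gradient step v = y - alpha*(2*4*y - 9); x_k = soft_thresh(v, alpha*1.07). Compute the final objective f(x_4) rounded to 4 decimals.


FISTA on f(x) = 4*x^2 - 9*x + 1.07*|x|
L = 8, alpha = 0.0864
Iteration 1: beta = 0.0, y = -3.382 + 0.0*(-3.382 + 3.382) = -3.382
  grad(y) = -36.056, v = y - alpha*grad = -0.2668
  prox(v) = soft_thresh(-0.2668, 0.0924) = -0.1743
Iteration 2: beta = 0.3333, y = -0.1743 + 0.3333*(-0.1743 + 3.382) = 0.8949
  grad(y) = -1.8407, v = y - alpha*grad = 1.0539
  prox(v) = soft_thresh(1.0539, 0.0924) = 0.9615
Iteration 3: beta = 0.5, y = 0.9615 + 0.5*(0.9615 + 0.1743) = 1.5294
  grad(y) = 3.2353, v = y - alpha*grad = 1.2499
  prox(v) = soft_thresh(1.2499, 0.0924) = 1.1574
Iteration 4: beta = 0.6, y = 1.1574 + 0.6*(1.1574 - 0.9615) = 1.275
  grad(y) = 1.1999, v = y - alpha*grad = 1.1713
  prox(v) = soft_thresh(1.1713, 0.0924) = 1.0789
f(x_4) = 4*1.0789^2 - 9*1.0789 + 1.07*|1.0789| = -3.8996


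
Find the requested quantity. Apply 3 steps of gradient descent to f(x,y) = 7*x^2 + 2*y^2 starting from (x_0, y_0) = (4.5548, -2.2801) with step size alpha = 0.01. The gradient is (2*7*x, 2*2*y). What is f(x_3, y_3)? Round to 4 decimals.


Gradient descent on f(x,y) = 7*x^2 + 2*y^2.
Starting point: (4.5548, -2.2801), alpha = 0.01
Step 1: grad_x = 2*7*4.5548 = 63.7672, grad_y = 2*2*-2.2801 = -9.1204
  x_1 = 4.5548 - 0.01*63.7672 = 3.9171
  y_1 = -2.2801 - 0.01*-9.1204 = -2.1889
Step 2: grad_x = 2*7*3.9171 = 54.8398, grad_y = 2*2*-2.1889 = -8.7556
  x_2 = 3.9171 - 0.01*54.8398 = 3.3687
  y_2 = -2.1889 - 0.01*-8.7556 = -2.1013
Step 3: grad_x = 2*7*3.3687 = 47.1622, grad_y = 2*2*-2.1013 = -8.4054
  x_3 = 3.3687 - 0.01*47.1622 = 2.8971
  y_3 = -2.1013 - 0.01*-8.4054 = -2.0173
f(2.8971, -2.0173) = 7*2.8971^2 + 2*(-2.0173)^2 = 66.8915


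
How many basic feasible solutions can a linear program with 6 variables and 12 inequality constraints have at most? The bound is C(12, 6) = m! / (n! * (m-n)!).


Each vertex corresponds to some choice of n active constraints out of m, so the number of vertices is at most C(m, n) = m! / (n!(m-n)!).
m = 12, n = 6
Numerator: 12 * 11 * 10 * 9 * 8 * 7
Denominator: 6! = 720
C(12, 6) = 924


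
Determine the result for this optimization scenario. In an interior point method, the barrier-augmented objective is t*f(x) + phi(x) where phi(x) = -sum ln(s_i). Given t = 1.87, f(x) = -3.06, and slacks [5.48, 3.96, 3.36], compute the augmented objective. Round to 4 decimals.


Step 1: Compute log-barrier.
ln values: [1.7011, 1.3762, 1.2119]
phi = -(1.7011 + 1.3762 + 1.2119) = -4.2893
Step 2: Compute augmented objective.
t*f(x) = 1.87*-3.06 = -5.7222
Total = -5.7222 - 4.2893 = -10.0115


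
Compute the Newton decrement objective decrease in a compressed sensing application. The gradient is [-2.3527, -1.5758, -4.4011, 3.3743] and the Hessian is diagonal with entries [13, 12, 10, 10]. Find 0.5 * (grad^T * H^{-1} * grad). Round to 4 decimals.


Step 1: H is diagonal, so H^(-1) * g = [-0.181, -0.1313, -0.4401, 0.3374].
Step 2: g^T H^(-1) g = sum_i g_i^2 / H_ii
  = (-2.3527)^2/13 + (-1.5758)^2/12 + (-4.4011)^2/10 + (3.3743)^2/10
  = 0.4258 + 0.2069 + 1.937 + 1.1386 = 3.7083
Step 3: Objective decrease = 0.5 * g^T H^(-1) g = 1.8541


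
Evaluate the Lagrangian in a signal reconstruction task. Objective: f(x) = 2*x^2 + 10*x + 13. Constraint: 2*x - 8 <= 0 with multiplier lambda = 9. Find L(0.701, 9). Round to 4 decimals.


Step 1: Evaluate f(x).
f(0.701) = 2*0.701^2 + 10*0.701 + 13 = 20.9928
Step 2: Evaluate g(x).
g(0.701) = 2*0.701 - 8 = -6.598
Step 3: Compute Lagrangian.
L = 20.9928 + 9*-6.598 = -38.3892


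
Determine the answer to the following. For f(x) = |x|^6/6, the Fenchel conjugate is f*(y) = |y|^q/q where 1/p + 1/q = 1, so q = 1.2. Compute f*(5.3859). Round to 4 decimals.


The conjugate exponent q satisfies 1/p + 1/q = 1.
p = 6, so q = 6/(6 - 1) = 1.2
|y|^q = 5.3859^1.2 = 7.5424
f*(5.3859) = 7.5424 / 1.2 = 6.2853


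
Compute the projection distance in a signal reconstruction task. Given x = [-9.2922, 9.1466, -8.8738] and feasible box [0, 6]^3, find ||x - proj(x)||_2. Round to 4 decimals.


Project each component onto [0, 6].
clip(-9.2922) = 0.0, clip(9.1466) = 6.0, clip(-8.8738) = 0.0
Projection = [0.0, 6.0, 0.0]
Squared diffs: [86.345, 9.9011, 78.7443]
Distance = sqrt(174.9904) = 13.2284


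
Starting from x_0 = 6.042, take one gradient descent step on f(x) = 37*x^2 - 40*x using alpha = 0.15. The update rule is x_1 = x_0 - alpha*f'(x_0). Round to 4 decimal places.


We compute the gradient at x_0 and apply the update.
f'(x) = 74*x - 40
f'(6.042) = 74*6.042 - 40 = 407.108
x_1 = 6.042 - 0.15*407.108 = -55.0242


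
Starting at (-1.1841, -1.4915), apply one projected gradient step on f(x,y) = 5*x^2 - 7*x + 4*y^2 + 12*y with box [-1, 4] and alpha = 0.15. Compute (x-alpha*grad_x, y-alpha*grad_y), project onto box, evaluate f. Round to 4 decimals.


Step 1: Compute gradient at (-1.1841, -1.4915).
grad_x = 2*5*-1.1841 - 7 = -18.841
grad_y = 2*4*-1.4915 + 12 = 0.068
Step 2: Gradient step.
x_raw = -1.1841 - 0.15*-18.841 = 1.6421
y_raw = -1.4915 - 0.15*0.068 = -1.5017
Step 3: Project onto [-1, 4].
x_proj = clip(1.6421) = 1.6421
y_proj = clip(-1.5017) = -1.0
Step 4: Evaluate f.
f(1.6421, -1.0) = -6.0127


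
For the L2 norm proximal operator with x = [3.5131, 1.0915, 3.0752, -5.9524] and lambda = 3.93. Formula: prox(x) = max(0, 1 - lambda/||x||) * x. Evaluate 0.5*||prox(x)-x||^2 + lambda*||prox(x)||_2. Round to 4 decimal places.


Step 1: Compute ||x||.
||x|| = 7.6434
Step 2: Compute scaling factor.
scale = max(0, 1 - 3.93/7.6434) = 0.4858
Step 3: prox(x) = [1.7068, 0.5303, 1.494, -2.8918]
||prox(x)|| = 3.7134
Step 4: Proximal objective.
0.5*||prox-x||^2 = 7.7225
lambda*||prox|| = 14.5937
Total = 22.316


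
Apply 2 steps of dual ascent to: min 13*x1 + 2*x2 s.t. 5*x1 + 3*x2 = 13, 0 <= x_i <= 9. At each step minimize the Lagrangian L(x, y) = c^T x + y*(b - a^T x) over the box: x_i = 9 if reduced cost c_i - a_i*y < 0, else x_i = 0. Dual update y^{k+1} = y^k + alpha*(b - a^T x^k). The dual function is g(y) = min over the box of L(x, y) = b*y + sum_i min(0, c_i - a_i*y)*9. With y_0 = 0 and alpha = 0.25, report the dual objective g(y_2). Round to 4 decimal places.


Dual ascent for LP: min 13*x1 + 2*x2, 5*x1 + 3*x2 = 13, 0 <= x_i <= 9
Step 1: y^k = 0.0, reduced costs: (13.0, 2.0)
  x^k = (0.0, 0.0), subgradient = b - a^T x = 13.0
  y^{k+1} = 0.0 + 0.25*13.0 = 3.25
Step 2: y^k = 3.25, reduced costs: (-3.25, -7.75)
  x^k = (9.0, 9.0), subgradient = b - a^T x = -59.0
  y^{k+1} = 3.25 + 0.25*-59.0 = -11.5
Dual objective at y_2 = -11.5: reduced costs (70.5, 36.5), box minimizer x = (0.0, 0.0)
g(y_2) = b*y + (c1 - a1*y)*x1 + (c2 - a2*y)*x2 = 13*(-11.5) + 70.5*0.0 + 36.5*0.0 = -149.5 + 0.0 + 0.0 = -149.5


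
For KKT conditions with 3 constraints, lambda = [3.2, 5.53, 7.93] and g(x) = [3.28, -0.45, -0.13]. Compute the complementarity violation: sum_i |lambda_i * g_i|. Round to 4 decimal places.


KKT complementary slackness check:
lambda_1 * g_1 = 3.2 * 3.28 = 10.496
lambda_2 * g_2 = 5.53 * -0.45 = -2.4885
lambda_3 * g_3 = 7.93 * -0.13 = -1.0309
Total violation = 10.496 + 2.4885 + 1.0309 = 14.0154


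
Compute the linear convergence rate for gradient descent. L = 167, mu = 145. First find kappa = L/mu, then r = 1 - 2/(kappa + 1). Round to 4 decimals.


Step 1: Compute the condition number.
kappa = L/mu = 167/145 = 1.1517
Step 2: Compute the convergence rate.
r = 1 - 2/(kappa + 1) = 1 - 2*mu/(L + mu) = (L - mu)/(L + mu) = 22/312 = 0.0705


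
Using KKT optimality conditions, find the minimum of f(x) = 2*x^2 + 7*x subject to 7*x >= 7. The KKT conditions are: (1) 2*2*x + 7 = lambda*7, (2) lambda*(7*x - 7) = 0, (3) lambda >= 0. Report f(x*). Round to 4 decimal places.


Step 1: Try lambda = 0 (constraint inactive).
x_unc = -7/(2*2) = -1.75
Check: 7*-1.75 = -12.25 < 7 -- violated!
Step 2: Constraint must be active: 7*x = 7
x* = 7/7 = 1.0
lambda = (2*2*1.0 + 7)/7 = 1.5714
Step 3: Compute optimal value.
f(x*) = 2*1.0^2 + 7*1.0 = 9.0


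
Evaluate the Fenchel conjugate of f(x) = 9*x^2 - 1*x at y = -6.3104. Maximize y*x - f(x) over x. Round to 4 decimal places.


f*(y) = sup_x {y*x - a*x^2 - b*x} = sup_x {(y-b)*x - a*x^2}
FOC: (y - b) - 2a*x = 0 => x* = (y - b)/(2a)
x* = (-6.3104 + 1)/(2*9) = -0.295
f*(-6.3104) = (y-b)^2/(4a) = (-6.3104 + 1)^2/(4*9)
= 28.2003/36 = 0.7833


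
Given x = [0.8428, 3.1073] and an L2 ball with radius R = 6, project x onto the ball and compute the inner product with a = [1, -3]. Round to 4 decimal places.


Step 1: Compute ||x|| (intermediates to 6 decimals).
||x|| = sqrt(0.8428^2 + 3.1073^2) = 3.219569
Step 2: Project.
Since ||x|| <= R, proj = x (no scaling needed).
proj(x) = [0.8428, 3.1073]
Step 3: Dot product.
a^T * proj(x) = 1*0.8428 - 3*3.1073 = -8.4791


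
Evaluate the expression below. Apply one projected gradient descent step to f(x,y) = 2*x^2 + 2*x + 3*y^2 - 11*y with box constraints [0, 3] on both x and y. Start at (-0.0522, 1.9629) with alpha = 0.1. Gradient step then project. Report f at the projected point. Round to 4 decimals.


Step 1: Compute gradient at (-0.0522, 1.9629).
grad_x = 2*2*-0.0522 + 2 = 1.7912
grad_y = 2*3*1.9629 - 11 = 0.7774
Step 2: Gradient step.
x_raw = -0.0522 - 0.1*1.7912 = -0.2313
y_raw = 1.9629 - 0.1*0.7774 = 1.8852
Step 3: Project onto [0, 3].
x_proj = clip(-0.2313) = 0.0
y_proj = clip(1.8852) = 1.8852
Step 4: Evaluate f.
f(0.0, 1.8852) = -10.0753


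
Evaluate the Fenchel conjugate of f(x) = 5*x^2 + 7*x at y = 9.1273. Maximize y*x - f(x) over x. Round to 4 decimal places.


f*(y) = sup_x {y*x - a*x^2 - b*x} = sup_x {(y-b)*x - a*x^2}
FOC: (y - b) - 2a*x = 0 => x* = (y - b)/(2a)
x* = (9.1273 - 7)/(2*5) = 0.2127
f*(9.1273) = (y-b)^2/(4a) = (9.1273 - 7)^2/(4*5)
= 4.5254/20 = 0.2263


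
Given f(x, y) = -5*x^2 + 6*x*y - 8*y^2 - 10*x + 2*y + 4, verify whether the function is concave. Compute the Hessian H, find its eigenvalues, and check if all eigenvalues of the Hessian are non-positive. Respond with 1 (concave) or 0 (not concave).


The Hessian of f(x,y) = -5*x^2 + 6*x*y - 8*y^2 - 10*x + 2*y + 4 is:
H = [[-10, 6], [6, -16]]
Trace = -10 - 16 = -26
Determinant = -10*-16 - (6)^2 = 124
Discriminant = (-26)^2 - 4*124 = 180.0
Eigenvalues: lambda_1 = -19.7082, lambda_2 = -6.2918
The function is concave.

1


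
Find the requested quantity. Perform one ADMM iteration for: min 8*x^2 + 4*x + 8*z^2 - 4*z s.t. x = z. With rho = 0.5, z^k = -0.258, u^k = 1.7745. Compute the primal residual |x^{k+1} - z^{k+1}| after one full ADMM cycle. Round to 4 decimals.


ADMM iteration with rho = 0.5, z^k = -0.258, u^k = 1.7745
Step 1: x-update.
Minimize 8*x^2 + 4*x + (0.5/2)*(x + 0.258 + 1.7745)^2
FOC: (2*8 + 0.5)*x = -4 + 0.5*(-0.258 - 1.7745)
x^{k+1} = -0.304
Step 2: z-update.
Minimize 8*z^2 - 4*z + (0.5/2)*(-0.304 - z + 1.7745)^2
FOC: (2*8 + 0.5)*z = 4 + 0.5*(-0.304 + 1.7745)
z^{k+1} = 0.287
Step 3: u-update.
u^{k+1} = 1.7745 - 0.304 - 0.287 = 1.1835
Step 4: Primal residual = |-0.304 - 0.287| = 0.591


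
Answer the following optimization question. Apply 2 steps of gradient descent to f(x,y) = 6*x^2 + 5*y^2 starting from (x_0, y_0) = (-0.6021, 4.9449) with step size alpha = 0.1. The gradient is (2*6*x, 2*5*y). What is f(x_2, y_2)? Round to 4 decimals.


Gradient descent on f(x,y) = 6*x^2 + 5*y^2.
Starting point: (-0.6021, 4.9449), alpha = 0.1
Step 1: grad_x = 2*6*-0.6021 = -7.2252, grad_y = 2*5*4.9449 = 49.449
  x_1 = -0.6021 - 0.1*-7.2252 = 0.1204
  y_1 = 4.9449 - 0.1*49.449 = -0.0
Step 2: grad_x = 2*6*0.1204 = 1.445, grad_y = 2*5*-0.0 = -0.0
  x_2 = 0.1204 - 0.1*1.445 = -0.0241
  y_2 = -0.0 - 0.1*-0.0 = 0.0
f(-0.0241, 0.0) = 6*(-0.0241)^2 + 5*0.0^2 = 0.0035


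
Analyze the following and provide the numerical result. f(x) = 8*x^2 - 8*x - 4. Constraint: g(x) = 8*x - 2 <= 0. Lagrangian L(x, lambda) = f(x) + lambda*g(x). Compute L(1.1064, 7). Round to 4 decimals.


Step 1: Evaluate f(x).
f(1.1064) = 8*1.1064^2 - 8*1.1064 - 4 = -3.0582
Step 2: Evaluate g(x).
g(1.1064) = 8*1.1064 - 2 = 6.8512
Step 3: Compute Lagrangian.
L = -3.0582 + 7*6.8512 = 44.9002


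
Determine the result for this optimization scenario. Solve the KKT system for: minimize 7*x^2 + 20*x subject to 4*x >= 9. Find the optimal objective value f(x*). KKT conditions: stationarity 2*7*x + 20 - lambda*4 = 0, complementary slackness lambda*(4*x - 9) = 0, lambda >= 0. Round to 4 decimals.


Step 1: Try lambda = 0 (constraint inactive).
x_unc = -20/(2*7) = -1.4286
Check: 4*-1.4286 = -5.7144 < 9 -- violated!
Step 2: Constraint must be active: 4*x = 9
x* = 9/4 = 2.25
lambda = (2*7*2.25 + 20)/4 = 12.875
Step 3: Compute optimal value.
f(x*) = 7*2.25^2 + 20*2.25 = 80.4375


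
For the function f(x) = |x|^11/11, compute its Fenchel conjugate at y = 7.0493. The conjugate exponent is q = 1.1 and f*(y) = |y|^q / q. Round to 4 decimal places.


The conjugate exponent q satisfies 1/p + 1/q = 1.
p = 11, so q = 11/(11 - 1) = 1.1
|y|^q = 7.0493^1.1 = 8.5696
f*(7.0493) = 8.5696 / 1.1 = 7.7905


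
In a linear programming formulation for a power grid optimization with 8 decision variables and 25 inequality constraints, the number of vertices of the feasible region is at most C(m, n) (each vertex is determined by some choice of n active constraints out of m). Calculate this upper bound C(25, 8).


Each vertex corresponds to some choice of n active constraints out of m, so the number of vertices is at most C(m, n) = m! / (n!(m-n)!).
m = 25, n = 8
Numerator: 25 * 24 * 23 * 22 * 21 * 20 * 19 * 18
Denominator: 8! = 40320
C(25, 8) = 1081575


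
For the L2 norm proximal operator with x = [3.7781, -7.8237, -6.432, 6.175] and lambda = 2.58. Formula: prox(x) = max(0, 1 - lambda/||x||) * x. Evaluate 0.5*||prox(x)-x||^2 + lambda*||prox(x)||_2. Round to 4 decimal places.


Step 1: Compute ||x||.
||x|| = 12.4493
Step 2: Compute scaling factor.
scale = max(0, 1 - 2.58/12.4493) = 0.7928
Step 3: prox(x) = [2.9951, -6.2023, -5.099, 4.8953]
||prox(x)|| = 9.8693
Step 4: Proximal objective.
0.5*||prox-x||^2 = 3.3282
lambda*||prox|| = 25.4628
Total = 28.791


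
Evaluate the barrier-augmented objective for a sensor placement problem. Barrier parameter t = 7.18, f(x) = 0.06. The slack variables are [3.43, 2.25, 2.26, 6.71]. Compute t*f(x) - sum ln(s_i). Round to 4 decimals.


Step 1: Compute log-barrier.
ln values: [1.2326, 0.8109, 0.8154, 1.9036]
phi = -(1.2326 + 0.8109 + 0.8154 + 1.9036) = -4.7625
Step 2: Compute augmented objective.
t*f(x) = 7.18*0.06 = 0.4308
Total = 0.4308 - 4.7625 = -4.3317


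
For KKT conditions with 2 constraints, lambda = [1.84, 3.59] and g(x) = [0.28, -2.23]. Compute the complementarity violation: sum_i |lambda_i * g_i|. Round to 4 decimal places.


KKT complementary slackness check:
lambda_1 * g_1 = 1.84 * 0.28 = 0.5152
lambda_2 * g_2 = 3.59 * -2.23 = -8.0057
Total violation = 0.5152 + 8.0057 = 8.5209


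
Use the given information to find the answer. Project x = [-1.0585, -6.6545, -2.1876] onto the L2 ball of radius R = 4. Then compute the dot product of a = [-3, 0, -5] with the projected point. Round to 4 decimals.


Step 1: Compute ||x|| (intermediates to 6 decimals).
||x|| = sqrt((-1.0585)^2 + (-6.6545)^2 + (-2.1876)^2) = 7.084376
Step 2: Project.
Since ||x|| > R, scale = R/||x|| = 4/7.084376 = 0.564623, proj(x) = scale * x
proj(x) = [-0.597653, -3.757284, -1.235169]
Step 3: Dot product.
a^T * proj(x) = -3*(-0.597653) + 0*(-3.757284) - 5*(-1.235169) = 7.9688


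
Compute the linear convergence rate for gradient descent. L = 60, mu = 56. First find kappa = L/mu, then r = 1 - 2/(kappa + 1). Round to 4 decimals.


Step 1: Compute the condition number.
kappa = L/mu = 60/56 = 1.0714
Step 2: Compute the convergence rate.
r = 1 - 2/(kappa + 1) = 1 - 2*mu/(L + mu) = (L - mu)/(L + mu) = 4/116 = 0.0345


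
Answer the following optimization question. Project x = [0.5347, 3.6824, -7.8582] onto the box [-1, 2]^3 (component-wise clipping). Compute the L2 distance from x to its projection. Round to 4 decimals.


Project each component onto [-1, 2].
clip(0.5347) = 0.5347, clip(3.6824) = 2.0, clip(-7.8582) = -1.0
Projection = [0.5347, 2.0, -1.0]
Squared diffs: [0.0, 2.8305, 47.0349]
Distance = sqrt(49.8654) = 7.0615


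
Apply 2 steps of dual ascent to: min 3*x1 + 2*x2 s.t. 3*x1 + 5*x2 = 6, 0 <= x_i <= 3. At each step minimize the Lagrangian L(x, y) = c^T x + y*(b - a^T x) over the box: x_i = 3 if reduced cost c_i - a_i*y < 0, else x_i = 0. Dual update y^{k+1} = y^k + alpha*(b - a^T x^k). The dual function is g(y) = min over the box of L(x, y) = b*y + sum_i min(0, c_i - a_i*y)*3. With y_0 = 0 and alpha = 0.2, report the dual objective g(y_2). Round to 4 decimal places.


Dual ascent for LP: min 3*x1 + 2*x2, 3*x1 + 5*x2 = 6, 0 <= x_i <= 3
Step 1: y^k = 0.0, reduced costs: (3.0, 2.0)
  x^k = (0.0, 0.0), subgradient = b - a^T x = 6.0
  y^{k+1} = 0.0 + 0.2*6.0 = 1.2
Step 2: y^k = 1.2, reduced costs: (-0.6, -4.0)
  x^k = (3.0, 3.0), subgradient = b - a^T x = -18.0
  y^{k+1} = 1.2 + 0.2*-18.0 = -2.4
Dual objective at y_2 = -2.4: reduced costs (10.2, 14.0), box minimizer x = (0.0, 0.0)
g(y_2) = b*y + (c1 - a1*y)*x1 + (c2 - a2*y)*x2 = 6*(-2.4) + 10.2*0.0 + 14.0*0.0 = -14.4 + 0.0 + 0.0 = -14.4


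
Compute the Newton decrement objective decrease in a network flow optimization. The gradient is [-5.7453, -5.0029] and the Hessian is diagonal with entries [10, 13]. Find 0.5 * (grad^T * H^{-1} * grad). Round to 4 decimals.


Step 1: H is diagonal, so H^(-1) * g = [-0.5745, -0.3848].
Step 2: g^T H^(-1) g = sum_i g_i^2 / H_ii
  = (-5.7453)^2/10 + (-5.0029)^2/13
  = 3.3008 + 1.9253 = 5.2262
Step 3: Objective decrease = 0.5 * g^T H^(-1) g = 2.6131


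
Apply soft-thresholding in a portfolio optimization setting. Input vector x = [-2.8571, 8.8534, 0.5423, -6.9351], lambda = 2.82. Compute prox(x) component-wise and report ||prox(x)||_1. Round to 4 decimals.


Soft-thresholding with lambda = 2.82:
prox(-2.8571) = sign(-2.8571)*max(|-2.8571| - 2.82, 0) = -0.0371
prox(8.8534) = sign(8.8534)*max(|8.8534| - 2.82, 0) = 6.0334
prox(0.5423) = sign(0.5423)*max(|0.5423| - 2.82, 0) = 0.0
prox(-6.9351) = sign(-6.9351)*max(|-6.9351| - 2.82, 0) = -4.1151
prox(x) = [-0.0371, 6.0334, 0.0, -4.1151]
||prox(x)||_1 = 0.0371 + 6.0334 + 0.0 + 4.1151 = 10.1856


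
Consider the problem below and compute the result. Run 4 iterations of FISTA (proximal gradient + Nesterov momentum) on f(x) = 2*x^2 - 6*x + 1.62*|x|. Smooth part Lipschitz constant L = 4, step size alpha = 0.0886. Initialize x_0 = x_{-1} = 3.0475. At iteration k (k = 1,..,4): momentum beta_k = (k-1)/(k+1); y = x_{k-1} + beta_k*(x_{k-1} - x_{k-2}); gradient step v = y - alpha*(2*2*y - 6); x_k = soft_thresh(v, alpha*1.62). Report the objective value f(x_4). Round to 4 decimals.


FISTA on f(x) = 2*x^2 - 6*x + 1.62*|x|
L = 4, alpha = 0.0886
Iteration 1: beta = 0.0, y = 3.0475 + 0.0*(3.0475 - 3.0475) = 3.0475
  grad(y) = 6.19, v = y - alpha*grad = 2.4991
  prox(v) = soft_thresh(2.4991, 0.1435) = 2.3555
Iteration 2: beta = 0.3333, y = 2.3555 + 0.3333*(2.3555 - 3.0475) = 2.1249
  grad(y) = 2.4995, v = y - alpha*grad = 1.9034
  prox(v) = soft_thresh(1.9034, 0.1435) = 1.7599
Iteration 3: beta = 0.5, y = 1.7599 + 0.5*(1.7599 - 2.3555) = 1.4621
  grad(y) = -0.1517, v = y - alpha*grad = 1.4755
  prox(v) = soft_thresh(1.4755, 0.1435) = 1.332
Iteration 4: beta = 0.6, y = 1.332 + 0.6*(1.332 - 1.7599) = 1.0752
  grad(y) = -1.6991, v = y - alpha*grad = 1.2258
  prox(v) = soft_thresh(1.2258, 0.1435) = 1.0822
f(x_4) = 2*1.0822^2 - 6*1.0822 + 1.62*|1.0822| = -2.3977


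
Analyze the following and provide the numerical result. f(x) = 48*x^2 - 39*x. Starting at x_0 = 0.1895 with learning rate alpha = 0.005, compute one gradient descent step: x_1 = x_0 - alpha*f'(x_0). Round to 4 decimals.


We compute the gradient at x_0 and apply the update.
f'(x) = 96*x - 39
f'(0.1895) = 96*0.1895 - 39 = -20.808
x_1 = 0.1895 - 0.005*-20.808 = 0.2935


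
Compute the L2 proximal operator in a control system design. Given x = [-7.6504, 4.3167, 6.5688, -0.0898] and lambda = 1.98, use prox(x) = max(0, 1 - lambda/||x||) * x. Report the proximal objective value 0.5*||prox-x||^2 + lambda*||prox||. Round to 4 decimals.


Step 1: Compute ||x||.
||x|| = 10.969
Step 2: Compute scaling factor.
scale = max(0, 1 - 1.98/10.969) = 0.8195
Step 3: prox(x) = [-6.2694, 3.5375, 5.3831, -0.0736]
||prox(x)|| = 8.989
Step 4: Proximal objective.
0.5*||prox-x||^2 = 1.9602
lambda*||prox|| = 17.7982
Total = 19.7585


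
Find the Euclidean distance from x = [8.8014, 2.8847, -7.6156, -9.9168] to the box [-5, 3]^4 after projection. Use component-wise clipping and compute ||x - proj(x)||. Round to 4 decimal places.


Project each component onto [-5, 3].
clip(8.8014) = 3.0, clip(2.8847) = 2.8847, clip(-7.6156) = -5.0, clip(-9.9168) = -5.0
Projection = [3.0, 2.8847, -5.0, -5.0]
Squared diffs: [33.6562, 0.0, 6.8414, 24.1749]
Distance = sqrt(64.6725) = 8.0419


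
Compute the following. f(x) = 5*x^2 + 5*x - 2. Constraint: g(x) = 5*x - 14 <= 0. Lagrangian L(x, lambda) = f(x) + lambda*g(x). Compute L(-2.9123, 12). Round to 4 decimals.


Step 1: Evaluate f(x).
f(-2.9123) = 5*(-2.9123)^2 + 5*(-2.9123) - 2 = 25.846
Step 2: Evaluate g(x).
g(-2.9123) = 5*-2.9123 - 14 = -28.5615
Step 3: Compute Lagrangian.
L = 25.846 + 12*-28.5615 = -316.892


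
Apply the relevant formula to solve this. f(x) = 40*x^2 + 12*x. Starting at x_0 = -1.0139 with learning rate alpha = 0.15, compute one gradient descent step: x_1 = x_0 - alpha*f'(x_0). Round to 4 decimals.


We compute the gradient at x_0 and apply the update.
f'(x) = 80*x + 12
f'(-1.0139) = 80*-1.0139 + 12 = -69.112
x_1 = -1.0139 - 0.15*-69.112 = 9.3529


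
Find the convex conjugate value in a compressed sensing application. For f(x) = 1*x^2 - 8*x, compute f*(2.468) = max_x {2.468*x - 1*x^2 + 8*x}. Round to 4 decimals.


f*(y) = sup_x {y*x - a*x^2 - b*x} = sup_x {(y-b)*x - a*x^2}
FOC: (y - b) - 2a*x = 0 => x* = (y - b)/(2a)
x* = (2.468 + 8)/(2*1) = 5.234
f*(2.468) = (y-b)^2/(4a) = (2.468 + 8)^2/(4*1)
= 109.579/4 = 27.3948


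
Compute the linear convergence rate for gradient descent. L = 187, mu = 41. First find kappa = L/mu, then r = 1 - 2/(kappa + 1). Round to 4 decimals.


Step 1: Compute the condition number.
kappa = L/mu = 187/41 = 4.561
Step 2: Compute the convergence rate.
r = 1 - 2/(kappa + 1) = 1 - 2*mu/(L + mu) = (L - mu)/(L + mu) = 146/228 = 0.6404


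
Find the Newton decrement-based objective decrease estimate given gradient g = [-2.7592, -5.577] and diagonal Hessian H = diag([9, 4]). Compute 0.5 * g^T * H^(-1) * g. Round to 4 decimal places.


Step 1: H is diagonal, so H^(-1) * g = [-0.3066, -1.3943].
Step 2: g^T H^(-1) g = sum_i g_i^2 / H_ii
  = (-2.7592)^2/9 + (-5.577)^2/4
  = 0.8459 + 7.7757 = 8.6216
Step 3: Objective decrease = 0.5 * g^T H^(-1) g = 4.3108


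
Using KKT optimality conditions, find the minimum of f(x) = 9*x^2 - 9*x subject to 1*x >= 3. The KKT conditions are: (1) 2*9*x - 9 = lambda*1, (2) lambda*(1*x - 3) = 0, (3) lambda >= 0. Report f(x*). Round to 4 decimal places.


Step 1: Try lambda = 0 (constraint inactive).
x_unc = 9/(2*9) = 0.5
Check: 1*0.5 = 0.5 < 3 -- violated!
Step 2: Constraint must be active: 1*x = 3
x* = 3/1 = 3.0
lambda = (2*9*3.0 - 9)/1 = 45.0
Step 3: Compute optimal value.
f(x*) = 9*3.0^2 - 9*3.0 = 54.0


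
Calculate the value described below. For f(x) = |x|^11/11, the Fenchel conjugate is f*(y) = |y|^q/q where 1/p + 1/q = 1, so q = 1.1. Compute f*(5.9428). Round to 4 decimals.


The conjugate exponent q satisfies 1/p + 1/q = 1.
p = 11, so q = 11/(11 - 1) = 1.1
|y|^q = 5.9428^1.1 = 7.1022
f*(5.9428) = 7.1022 / 1.1 = 6.4565


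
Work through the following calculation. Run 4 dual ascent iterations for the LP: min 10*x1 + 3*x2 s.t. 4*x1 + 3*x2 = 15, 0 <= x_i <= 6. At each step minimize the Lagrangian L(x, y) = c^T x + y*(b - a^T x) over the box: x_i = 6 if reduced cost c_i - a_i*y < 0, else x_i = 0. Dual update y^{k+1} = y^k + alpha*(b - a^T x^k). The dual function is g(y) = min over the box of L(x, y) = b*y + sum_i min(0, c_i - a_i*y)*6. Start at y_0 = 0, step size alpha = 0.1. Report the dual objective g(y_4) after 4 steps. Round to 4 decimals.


Dual ascent for LP: min 10*x1 + 3*x2, 4*x1 + 3*x2 = 15, 0 <= x_i <= 6
Step 1: y^k = 0.0, reduced costs: (10.0, 3.0)
  x^k = (0.0, 0.0), subgradient = b - a^T x = 15.0
  y^{k+1} = 0.0 + 0.1*15.0 = 1.5
Step 2: y^k = 1.5, reduced costs: (4.0, -1.5)
  x^k = (0.0, 6.0), subgradient = b - a^T x = -3.0
  y^{k+1} = 1.5 + 0.1*-3.0 = 1.2
Step 3: y^k = 1.2, reduced costs: (5.2, -0.6)
  x^k = (0.0, 6.0), subgradient = b - a^T x = -3.0
  y^{k+1} = 1.2 + 0.1*-3.0 = 0.9
Step 4: y^k = 0.9, reduced costs: (6.4, 0.3)
  x^k = (0.0, 0.0), subgradient = b - a^T x = 15.0
  y^{k+1} = 0.9 + 0.1*15.0 = 2.4
Dual objective at y_4 = 2.4: reduced costs (0.4, -4.2), box minimizer x = (0.0, 6.0)
g(y_4) = b*y + (c1 - a1*y)*x1 + (c2 - a2*y)*x2 = 15*2.4 + 0.4*0.0 + (-4.2)*6.0 = 36.0 + 0.0 - 25.2 = 10.8


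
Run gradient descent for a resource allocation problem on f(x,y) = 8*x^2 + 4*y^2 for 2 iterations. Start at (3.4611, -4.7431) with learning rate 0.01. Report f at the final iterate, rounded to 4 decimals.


Gradient descent on f(x,y) = 8*x^2 + 4*y^2.
Starting point: (3.4611, -4.7431), alpha = 0.01
Step 1: grad_x = 2*8*3.4611 = 55.3776, grad_y = 2*4*-4.7431 = -37.9448
  x_1 = 3.4611 - 0.01*55.3776 = 2.9073
  y_1 = -4.7431 - 0.01*-37.9448 = -4.3637
Step 2: grad_x = 2*8*2.9073 = 46.5172, grad_y = 2*4*-4.3637 = -34.9092
  x_2 = 2.9073 - 0.01*46.5172 = 2.4422
  y_2 = -4.3637 - 0.01*-34.9092 = -4.0146
f(2.4422, -4.0146) = 8*2.4422^2 + 4*(-4.0146)^2 = 112.1796


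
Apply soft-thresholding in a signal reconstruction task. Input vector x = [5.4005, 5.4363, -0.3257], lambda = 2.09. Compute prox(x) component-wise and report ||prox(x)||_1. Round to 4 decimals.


Soft-thresholding with lambda = 2.09:
prox(5.4005) = sign(5.4005)*max(|5.4005| - 2.09, 0) = 3.3105
prox(5.4363) = sign(5.4363)*max(|5.4363| - 2.09, 0) = 3.3463
prox(-0.3257) = sign(-0.3257)*max(|-0.3257| - 2.09, 0) = 0.0
prox(x) = [3.3105, 3.3463, 0.0]
||prox(x)||_1 = 3.3105 + 3.3463 + 0.0 = 6.6568


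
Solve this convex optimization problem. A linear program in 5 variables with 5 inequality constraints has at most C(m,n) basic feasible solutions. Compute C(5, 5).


Each vertex corresponds to some choice of n active constraints out of m, so the number of vertices is at most C(m, n) = m! / (n!(m-n)!).
m = 5, n = 5
Numerator: 5 * 4 * 3 * 2 * 1
Denominator: 5! = 120
C(5, 5) = 1


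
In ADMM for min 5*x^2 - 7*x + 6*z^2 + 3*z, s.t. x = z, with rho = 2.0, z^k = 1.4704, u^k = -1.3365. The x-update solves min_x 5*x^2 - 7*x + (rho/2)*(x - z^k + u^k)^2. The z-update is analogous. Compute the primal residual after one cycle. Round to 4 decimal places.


ADMM iteration with rho = 2.0, z^k = 1.4704, u^k = -1.3365
Step 1: x-update.
Minimize 5*x^2 - 7*x + (2.0/2)*(x - 1.4704 - 1.3365)^2
FOC: (2*5 + 2.0)*x = 7 + 2.0*(1.4704 + 1.3365)
x^{k+1} = 1.0512
Step 2: z-update.
Minimize 6*z^2 + 3*z + (2.0/2)*(1.0512 - z - 1.3365)^2
FOC: (2*6 + 2.0)*z = -3 + 2.0*(1.0512 - 1.3365)
z^{k+1} = -0.2551
Step 3: u-update.
u^{k+1} = -1.3365 + 1.0512 + 0.2551 = -0.0303
Step 4: Primal residual = |1.0512 + 0.2551| = 1.3062


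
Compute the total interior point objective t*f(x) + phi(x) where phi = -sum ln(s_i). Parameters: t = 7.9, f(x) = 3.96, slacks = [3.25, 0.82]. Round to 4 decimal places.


Step 1: Compute log-barrier.
ln values: [1.1787, -0.1985]
phi = -(1.1787 - 0.1985) = -0.9802
Step 2: Compute augmented objective.
t*f(x) = 7.9*3.96 = 31.284
Total = 31.284 - 0.9802 = 30.3038


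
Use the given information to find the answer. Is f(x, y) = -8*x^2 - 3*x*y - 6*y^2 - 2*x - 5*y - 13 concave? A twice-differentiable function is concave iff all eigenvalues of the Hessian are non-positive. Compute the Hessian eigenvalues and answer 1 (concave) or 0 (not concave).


The Hessian of f(x,y) = -8*x^2 - 3*x*y - 6*y^2 - 2*x - 5*y - 13 is:
H = [[-16, -3], [-3, -12]]
Trace = -16 - 12 = -28
Determinant = -16*-12 - (-3)^2 = 183
Discriminant = (-28)^2 - 4*183 = 52.0
Eigenvalues: lambda_1 = -17.6056, lambda_2 = -10.3944
The function is concave.

1


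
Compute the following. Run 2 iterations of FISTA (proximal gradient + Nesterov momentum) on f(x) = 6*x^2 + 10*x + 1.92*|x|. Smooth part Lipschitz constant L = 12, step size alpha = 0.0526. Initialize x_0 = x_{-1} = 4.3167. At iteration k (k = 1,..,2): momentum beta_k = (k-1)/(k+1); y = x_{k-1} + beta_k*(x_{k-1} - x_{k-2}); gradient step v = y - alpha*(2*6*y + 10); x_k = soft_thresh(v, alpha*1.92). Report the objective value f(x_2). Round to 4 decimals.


FISTA on f(x) = 6*x^2 + 10*x + 1.92*|x|
L = 12, alpha = 0.0526
Iteration 1: beta = 0.0, y = 4.3167 + 0.0*(4.3167 - 4.3167) = 4.3167
  grad(y) = 61.8004, v = y - alpha*grad = 1.066
  prox(v) = soft_thresh(1.066, 0.101) = 0.965
Iteration 2: beta = 0.3333, y = 0.965 + 0.3333*(0.965 - 4.3167) = -0.1522
  grad(y) = 8.1733, v = y - alpha*grad = -0.5821
  prox(v) = soft_thresh(-0.5821, 0.101) = -0.4811
f(x_2) = 6*(-0.4811)^2 + 10*(-0.4811) + 1.92*|-0.4811| = -2.4987


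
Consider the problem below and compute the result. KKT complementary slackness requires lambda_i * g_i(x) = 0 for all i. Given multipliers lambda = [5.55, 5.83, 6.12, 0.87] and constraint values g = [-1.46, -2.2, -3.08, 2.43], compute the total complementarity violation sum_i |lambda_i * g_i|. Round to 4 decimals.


KKT complementary slackness check:
lambda_1 * g_1 = 5.55 * -1.46 = -8.103
lambda_2 * g_2 = 5.83 * -2.2 = -12.826
lambda_3 * g_3 = 6.12 * -3.08 = -18.8496
lambda_4 * g_4 = 0.87 * 2.43 = 2.1141
Total violation = 8.103 + 12.826 + 18.8496 + 2.1141 = 41.8927


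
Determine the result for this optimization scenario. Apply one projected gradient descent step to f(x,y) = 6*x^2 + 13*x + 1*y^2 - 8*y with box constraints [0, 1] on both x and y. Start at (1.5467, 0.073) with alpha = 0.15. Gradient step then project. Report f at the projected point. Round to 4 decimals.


Step 1: Compute gradient at (1.5467, 0.073).
grad_x = 2*6*1.5467 + 13 = 31.5604
grad_y = 2*1*0.073 - 8 = -7.854
Step 2: Gradient step.
x_raw = 1.5467 - 0.15*31.5604 = -3.1874
y_raw = 0.073 - 0.15*-7.854 = 1.2511
Step 3: Project onto [0, 1].
x_proj = clip(-3.1874) = 0.0
y_proj = clip(1.2511) = 1.0
Step 4: Evaluate f.
f(0.0, 1.0) = -7.0


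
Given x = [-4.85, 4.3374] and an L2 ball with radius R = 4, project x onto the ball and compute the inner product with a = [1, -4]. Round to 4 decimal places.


Step 1: Compute ||x|| (intermediates to 6 decimals).
||x|| = sqrt((-4.85)^2 + 4.3374^2) = 6.506577
Step 2: Project.
Since ||x|| > R, scale = R/||x|| = 4/6.506577 = 0.614763, proj(x) = scale * x
proj(x) = [-2.981601, 2.666473]
Step 3: Dot product.
a^T * proj(x) = 1*(-2.981601) - 4*2.666473 = -13.6475


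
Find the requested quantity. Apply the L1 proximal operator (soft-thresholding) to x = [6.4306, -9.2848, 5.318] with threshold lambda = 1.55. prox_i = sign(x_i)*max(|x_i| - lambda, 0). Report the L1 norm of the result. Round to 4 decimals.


Soft-thresholding with lambda = 1.55:
prox(6.4306) = sign(6.4306)*max(|6.4306| - 1.55, 0) = 4.8806
prox(-9.2848) = sign(-9.2848)*max(|-9.2848| - 1.55, 0) = -7.7348
prox(5.318) = sign(5.318)*max(|5.318| - 1.55, 0) = 3.768
prox(x) = [4.8806, -7.7348, 3.768]
||prox(x)||_1 = 4.8806 + 7.7348 + 3.768 = 16.3834


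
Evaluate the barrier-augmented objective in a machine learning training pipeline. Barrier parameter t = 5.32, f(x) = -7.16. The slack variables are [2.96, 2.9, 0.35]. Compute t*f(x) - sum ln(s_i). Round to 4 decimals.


Step 1: Compute log-barrier.
ln values: [1.0852, 1.0647, -1.0498]
phi = -(1.0852 + 1.0647 - 1.0498) = -1.1001
Step 2: Compute augmented objective.
t*f(x) = 5.32*-7.16 = -38.0912
Total = -38.0912 - 1.1001 = -39.1913


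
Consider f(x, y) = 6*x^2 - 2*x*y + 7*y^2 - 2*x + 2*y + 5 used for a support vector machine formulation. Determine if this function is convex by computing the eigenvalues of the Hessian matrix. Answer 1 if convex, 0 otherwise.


The Hessian of f(x,y) = 6*x^2 - 2*x*y + 7*y^2 - 2*x + 2*y + 5 is:
H = [[12, -2], [-2, 14]]
Trace = 12 + 14 = 26
Determinant = 12*14 - (-2)^2 = 164
Discriminant = (26)^2 - 4*164 = 20.0
Eigenvalues: lambda_1 = 10.7639, lambda_2 = 15.2361
The function is convex.

1
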